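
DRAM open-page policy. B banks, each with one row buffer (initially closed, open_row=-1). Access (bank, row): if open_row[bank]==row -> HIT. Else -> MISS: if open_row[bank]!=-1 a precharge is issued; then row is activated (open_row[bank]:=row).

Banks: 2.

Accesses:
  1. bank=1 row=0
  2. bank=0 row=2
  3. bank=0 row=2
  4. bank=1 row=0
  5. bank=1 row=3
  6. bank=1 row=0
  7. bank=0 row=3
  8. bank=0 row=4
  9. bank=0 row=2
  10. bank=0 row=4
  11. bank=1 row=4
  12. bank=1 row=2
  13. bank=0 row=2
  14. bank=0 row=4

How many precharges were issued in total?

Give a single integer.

Answer: 10

Derivation:
Acc 1: bank1 row0 -> MISS (open row0); precharges=0
Acc 2: bank0 row2 -> MISS (open row2); precharges=0
Acc 3: bank0 row2 -> HIT
Acc 4: bank1 row0 -> HIT
Acc 5: bank1 row3 -> MISS (open row3); precharges=1
Acc 6: bank1 row0 -> MISS (open row0); precharges=2
Acc 7: bank0 row3 -> MISS (open row3); precharges=3
Acc 8: bank0 row4 -> MISS (open row4); precharges=4
Acc 9: bank0 row2 -> MISS (open row2); precharges=5
Acc 10: bank0 row4 -> MISS (open row4); precharges=6
Acc 11: bank1 row4 -> MISS (open row4); precharges=7
Acc 12: bank1 row2 -> MISS (open row2); precharges=8
Acc 13: bank0 row2 -> MISS (open row2); precharges=9
Acc 14: bank0 row4 -> MISS (open row4); precharges=10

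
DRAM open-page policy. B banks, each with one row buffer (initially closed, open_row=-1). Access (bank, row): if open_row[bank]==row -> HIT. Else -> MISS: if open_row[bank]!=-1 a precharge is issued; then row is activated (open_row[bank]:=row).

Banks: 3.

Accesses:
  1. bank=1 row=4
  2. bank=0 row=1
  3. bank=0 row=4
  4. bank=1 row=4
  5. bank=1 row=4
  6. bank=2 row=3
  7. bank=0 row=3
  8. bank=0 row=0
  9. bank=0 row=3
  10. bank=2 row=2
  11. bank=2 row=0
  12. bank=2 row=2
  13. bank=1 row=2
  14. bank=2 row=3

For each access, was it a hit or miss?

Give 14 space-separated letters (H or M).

Acc 1: bank1 row4 -> MISS (open row4); precharges=0
Acc 2: bank0 row1 -> MISS (open row1); precharges=0
Acc 3: bank0 row4 -> MISS (open row4); precharges=1
Acc 4: bank1 row4 -> HIT
Acc 5: bank1 row4 -> HIT
Acc 6: bank2 row3 -> MISS (open row3); precharges=1
Acc 7: bank0 row3 -> MISS (open row3); precharges=2
Acc 8: bank0 row0 -> MISS (open row0); precharges=3
Acc 9: bank0 row3 -> MISS (open row3); precharges=4
Acc 10: bank2 row2 -> MISS (open row2); precharges=5
Acc 11: bank2 row0 -> MISS (open row0); precharges=6
Acc 12: bank2 row2 -> MISS (open row2); precharges=7
Acc 13: bank1 row2 -> MISS (open row2); precharges=8
Acc 14: bank2 row3 -> MISS (open row3); precharges=9

Answer: M M M H H M M M M M M M M M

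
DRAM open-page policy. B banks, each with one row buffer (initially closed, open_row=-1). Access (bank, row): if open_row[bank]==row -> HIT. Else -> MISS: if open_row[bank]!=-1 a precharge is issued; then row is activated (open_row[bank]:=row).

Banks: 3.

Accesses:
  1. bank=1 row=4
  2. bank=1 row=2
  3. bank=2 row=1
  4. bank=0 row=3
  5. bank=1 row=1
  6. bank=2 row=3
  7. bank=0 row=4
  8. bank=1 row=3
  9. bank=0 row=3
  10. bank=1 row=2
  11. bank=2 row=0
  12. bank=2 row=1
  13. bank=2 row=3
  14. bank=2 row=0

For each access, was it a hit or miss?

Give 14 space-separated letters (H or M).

Answer: M M M M M M M M M M M M M M

Derivation:
Acc 1: bank1 row4 -> MISS (open row4); precharges=0
Acc 2: bank1 row2 -> MISS (open row2); precharges=1
Acc 3: bank2 row1 -> MISS (open row1); precharges=1
Acc 4: bank0 row3 -> MISS (open row3); precharges=1
Acc 5: bank1 row1 -> MISS (open row1); precharges=2
Acc 6: bank2 row3 -> MISS (open row3); precharges=3
Acc 7: bank0 row4 -> MISS (open row4); precharges=4
Acc 8: bank1 row3 -> MISS (open row3); precharges=5
Acc 9: bank0 row3 -> MISS (open row3); precharges=6
Acc 10: bank1 row2 -> MISS (open row2); precharges=7
Acc 11: bank2 row0 -> MISS (open row0); precharges=8
Acc 12: bank2 row1 -> MISS (open row1); precharges=9
Acc 13: bank2 row3 -> MISS (open row3); precharges=10
Acc 14: bank2 row0 -> MISS (open row0); precharges=11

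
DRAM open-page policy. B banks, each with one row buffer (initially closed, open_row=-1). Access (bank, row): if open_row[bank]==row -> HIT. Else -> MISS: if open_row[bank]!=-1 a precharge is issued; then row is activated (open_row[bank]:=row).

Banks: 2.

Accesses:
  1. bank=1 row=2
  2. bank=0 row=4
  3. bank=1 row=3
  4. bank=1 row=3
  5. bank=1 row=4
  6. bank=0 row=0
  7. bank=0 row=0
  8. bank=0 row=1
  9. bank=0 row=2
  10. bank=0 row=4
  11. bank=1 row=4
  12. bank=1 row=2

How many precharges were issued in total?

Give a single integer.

Acc 1: bank1 row2 -> MISS (open row2); precharges=0
Acc 2: bank0 row4 -> MISS (open row4); precharges=0
Acc 3: bank1 row3 -> MISS (open row3); precharges=1
Acc 4: bank1 row3 -> HIT
Acc 5: bank1 row4 -> MISS (open row4); precharges=2
Acc 6: bank0 row0 -> MISS (open row0); precharges=3
Acc 7: bank0 row0 -> HIT
Acc 8: bank0 row1 -> MISS (open row1); precharges=4
Acc 9: bank0 row2 -> MISS (open row2); precharges=5
Acc 10: bank0 row4 -> MISS (open row4); precharges=6
Acc 11: bank1 row4 -> HIT
Acc 12: bank1 row2 -> MISS (open row2); precharges=7

Answer: 7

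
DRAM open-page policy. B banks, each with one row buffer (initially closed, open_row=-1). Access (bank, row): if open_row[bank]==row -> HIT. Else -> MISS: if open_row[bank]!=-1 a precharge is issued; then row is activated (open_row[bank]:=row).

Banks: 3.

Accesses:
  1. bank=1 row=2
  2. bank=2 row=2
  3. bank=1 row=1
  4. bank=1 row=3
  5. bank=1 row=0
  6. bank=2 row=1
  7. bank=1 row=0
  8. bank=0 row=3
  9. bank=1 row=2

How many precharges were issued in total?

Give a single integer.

Answer: 5

Derivation:
Acc 1: bank1 row2 -> MISS (open row2); precharges=0
Acc 2: bank2 row2 -> MISS (open row2); precharges=0
Acc 3: bank1 row1 -> MISS (open row1); precharges=1
Acc 4: bank1 row3 -> MISS (open row3); precharges=2
Acc 5: bank1 row0 -> MISS (open row0); precharges=3
Acc 6: bank2 row1 -> MISS (open row1); precharges=4
Acc 7: bank1 row0 -> HIT
Acc 8: bank0 row3 -> MISS (open row3); precharges=4
Acc 9: bank1 row2 -> MISS (open row2); precharges=5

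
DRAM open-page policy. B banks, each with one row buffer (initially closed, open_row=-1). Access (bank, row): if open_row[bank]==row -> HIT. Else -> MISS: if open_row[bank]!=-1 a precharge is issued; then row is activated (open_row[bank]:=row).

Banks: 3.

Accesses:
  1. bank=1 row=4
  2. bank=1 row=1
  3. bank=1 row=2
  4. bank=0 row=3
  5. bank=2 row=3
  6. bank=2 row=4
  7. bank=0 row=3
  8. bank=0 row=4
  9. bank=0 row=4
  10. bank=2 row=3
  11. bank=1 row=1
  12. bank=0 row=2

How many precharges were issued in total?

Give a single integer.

Acc 1: bank1 row4 -> MISS (open row4); precharges=0
Acc 2: bank1 row1 -> MISS (open row1); precharges=1
Acc 3: bank1 row2 -> MISS (open row2); precharges=2
Acc 4: bank0 row3 -> MISS (open row3); precharges=2
Acc 5: bank2 row3 -> MISS (open row3); precharges=2
Acc 6: bank2 row4 -> MISS (open row4); precharges=3
Acc 7: bank0 row3 -> HIT
Acc 8: bank0 row4 -> MISS (open row4); precharges=4
Acc 9: bank0 row4 -> HIT
Acc 10: bank2 row3 -> MISS (open row3); precharges=5
Acc 11: bank1 row1 -> MISS (open row1); precharges=6
Acc 12: bank0 row2 -> MISS (open row2); precharges=7

Answer: 7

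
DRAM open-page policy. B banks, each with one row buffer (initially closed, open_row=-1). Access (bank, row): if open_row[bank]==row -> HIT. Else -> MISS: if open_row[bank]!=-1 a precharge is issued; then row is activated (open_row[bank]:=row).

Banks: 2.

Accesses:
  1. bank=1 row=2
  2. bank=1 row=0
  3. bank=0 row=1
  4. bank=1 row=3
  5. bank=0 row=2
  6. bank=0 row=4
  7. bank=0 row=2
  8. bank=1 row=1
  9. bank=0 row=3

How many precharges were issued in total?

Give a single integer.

Acc 1: bank1 row2 -> MISS (open row2); precharges=0
Acc 2: bank1 row0 -> MISS (open row0); precharges=1
Acc 3: bank0 row1 -> MISS (open row1); precharges=1
Acc 4: bank1 row3 -> MISS (open row3); precharges=2
Acc 5: bank0 row2 -> MISS (open row2); precharges=3
Acc 6: bank0 row4 -> MISS (open row4); precharges=4
Acc 7: bank0 row2 -> MISS (open row2); precharges=5
Acc 8: bank1 row1 -> MISS (open row1); precharges=6
Acc 9: bank0 row3 -> MISS (open row3); precharges=7

Answer: 7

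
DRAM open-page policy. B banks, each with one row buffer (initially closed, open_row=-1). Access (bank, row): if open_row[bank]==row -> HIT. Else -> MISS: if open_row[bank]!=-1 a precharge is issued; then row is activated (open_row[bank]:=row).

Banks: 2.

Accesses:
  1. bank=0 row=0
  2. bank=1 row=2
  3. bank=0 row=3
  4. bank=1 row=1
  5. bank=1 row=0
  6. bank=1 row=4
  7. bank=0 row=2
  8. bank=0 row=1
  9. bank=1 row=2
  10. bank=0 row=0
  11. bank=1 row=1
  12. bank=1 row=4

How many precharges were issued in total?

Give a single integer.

Acc 1: bank0 row0 -> MISS (open row0); precharges=0
Acc 2: bank1 row2 -> MISS (open row2); precharges=0
Acc 3: bank0 row3 -> MISS (open row3); precharges=1
Acc 4: bank1 row1 -> MISS (open row1); precharges=2
Acc 5: bank1 row0 -> MISS (open row0); precharges=3
Acc 6: bank1 row4 -> MISS (open row4); precharges=4
Acc 7: bank0 row2 -> MISS (open row2); precharges=5
Acc 8: bank0 row1 -> MISS (open row1); precharges=6
Acc 9: bank1 row2 -> MISS (open row2); precharges=7
Acc 10: bank0 row0 -> MISS (open row0); precharges=8
Acc 11: bank1 row1 -> MISS (open row1); precharges=9
Acc 12: bank1 row4 -> MISS (open row4); precharges=10

Answer: 10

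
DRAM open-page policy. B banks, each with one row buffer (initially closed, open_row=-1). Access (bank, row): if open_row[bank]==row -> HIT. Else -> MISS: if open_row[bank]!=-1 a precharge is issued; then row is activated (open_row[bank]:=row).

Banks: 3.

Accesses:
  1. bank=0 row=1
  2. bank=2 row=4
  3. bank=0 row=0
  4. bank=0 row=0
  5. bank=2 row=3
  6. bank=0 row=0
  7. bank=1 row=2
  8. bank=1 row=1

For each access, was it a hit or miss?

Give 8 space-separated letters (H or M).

Answer: M M M H M H M M

Derivation:
Acc 1: bank0 row1 -> MISS (open row1); precharges=0
Acc 2: bank2 row4 -> MISS (open row4); precharges=0
Acc 3: bank0 row0 -> MISS (open row0); precharges=1
Acc 4: bank0 row0 -> HIT
Acc 5: bank2 row3 -> MISS (open row3); precharges=2
Acc 6: bank0 row0 -> HIT
Acc 7: bank1 row2 -> MISS (open row2); precharges=2
Acc 8: bank1 row1 -> MISS (open row1); precharges=3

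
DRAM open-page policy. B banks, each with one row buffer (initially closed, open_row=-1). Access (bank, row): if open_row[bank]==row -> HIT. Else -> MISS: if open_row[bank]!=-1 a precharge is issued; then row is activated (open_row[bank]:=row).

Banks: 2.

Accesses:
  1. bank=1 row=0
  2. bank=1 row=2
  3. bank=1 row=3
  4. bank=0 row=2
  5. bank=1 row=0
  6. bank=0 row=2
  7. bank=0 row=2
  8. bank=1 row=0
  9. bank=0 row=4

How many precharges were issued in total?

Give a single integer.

Answer: 4

Derivation:
Acc 1: bank1 row0 -> MISS (open row0); precharges=0
Acc 2: bank1 row2 -> MISS (open row2); precharges=1
Acc 3: bank1 row3 -> MISS (open row3); precharges=2
Acc 4: bank0 row2 -> MISS (open row2); precharges=2
Acc 5: bank1 row0 -> MISS (open row0); precharges=3
Acc 6: bank0 row2 -> HIT
Acc 7: bank0 row2 -> HIT
Acc 8: bank1 row0 -> HIT
Acc 9: bank0 row4 -> MISS (open row4); precharges=4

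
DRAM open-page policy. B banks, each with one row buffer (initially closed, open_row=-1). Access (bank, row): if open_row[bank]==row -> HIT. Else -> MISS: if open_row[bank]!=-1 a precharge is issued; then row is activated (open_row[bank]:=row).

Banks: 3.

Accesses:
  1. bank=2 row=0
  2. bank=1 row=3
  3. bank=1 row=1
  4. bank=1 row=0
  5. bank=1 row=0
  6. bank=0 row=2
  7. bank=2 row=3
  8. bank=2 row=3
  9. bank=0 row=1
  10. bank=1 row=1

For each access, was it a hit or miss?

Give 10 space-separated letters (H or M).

Answer: M M M M H M M H M M

Derivation:
Acc 1: bank2 row0 -> MISS (open row0); precharges=0
Acc 2: bank1 row3 -> MISS (open row3); precharges=0
Acc 3: bank1 row1 -> MISS (open row1); precharges=1
Acc 4: bank1 row0 -> MISS (open row0); precharges=2
Acc 5: bank1 row0 -> HIT
Acc 6: bank0 row2 -> MISS (open row2); precharges=2
Acc 7: bank2 row3 -> MISS (open row3); precharges=3
Acc 8: bank2 row3 -> HIT
Acc 9: bank0 row1 -> MISS (open row1); precharges=4
Acc 10: bank1 row1 -> MISS (open row1); precharges=5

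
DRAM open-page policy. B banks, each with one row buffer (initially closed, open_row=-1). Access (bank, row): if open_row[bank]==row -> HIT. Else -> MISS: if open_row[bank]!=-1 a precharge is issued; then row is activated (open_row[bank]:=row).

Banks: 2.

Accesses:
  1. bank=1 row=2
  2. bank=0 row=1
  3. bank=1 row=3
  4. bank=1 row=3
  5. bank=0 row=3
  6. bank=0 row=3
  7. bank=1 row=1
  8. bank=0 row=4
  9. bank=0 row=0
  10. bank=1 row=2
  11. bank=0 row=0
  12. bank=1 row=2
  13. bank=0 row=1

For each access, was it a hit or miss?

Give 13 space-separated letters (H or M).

Answer: M M M H M H M M M M H H M

Derivation:
Acc 1: bank1 row2 -> MISS (open row2); precharges=0
Acc 2: bank0 row1 -> MISS (open row1); precharges=0
Acc 3: bank1 row3 -> MISS (open row3); precharges=1
Acc 4: bank1 row3 -> HIT
Acc 5: bank0 row3 -> MISS (open row3); precharges=2
Acc 6: bank0 row3 -> HIT
Acc 7: bank1 row1 -> MISS (open row1); precharges=3
Acc 8: bank0 row4 -> MISS (open row4); precharges=4
Acc 9: bank0 row0 -> MISS (open row0); precharges=5
Acc 10: bank1 row2 -> MISS (open row2); precharges=6
Acc 11: bank0 row0 -> HIT
Acc 12: bank1 row2 -> HIT
Acc 13: bank0 row1 -> MISS (open row1); precharges=7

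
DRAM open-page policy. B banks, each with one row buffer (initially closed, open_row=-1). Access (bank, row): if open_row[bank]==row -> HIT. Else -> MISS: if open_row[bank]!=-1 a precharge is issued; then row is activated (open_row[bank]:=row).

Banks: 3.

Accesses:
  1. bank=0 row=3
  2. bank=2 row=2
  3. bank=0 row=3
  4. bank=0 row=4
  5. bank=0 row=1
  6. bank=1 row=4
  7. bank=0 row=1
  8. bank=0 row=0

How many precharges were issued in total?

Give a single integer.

Acc 1: bank0 row3 -> MISS (open row3); precharges=0
Acc 2: bank2 row2 -> MISS (open row2); precharges=0
Acc 3: bank0 row3 -> HIT
Acc 4: bank0 row4 -> MISS (open row4); precharges=1
Acc 5: bank0 row1 -> MISS (open row1); precharges=2
Acc 6: bank1 row4 -> MISS (open row4); precharges=2
Acc 7: bank0 row1 -> HIT
Acc 8: bank0 row0 -> MISS (open row0); precharges=3

Answer: 3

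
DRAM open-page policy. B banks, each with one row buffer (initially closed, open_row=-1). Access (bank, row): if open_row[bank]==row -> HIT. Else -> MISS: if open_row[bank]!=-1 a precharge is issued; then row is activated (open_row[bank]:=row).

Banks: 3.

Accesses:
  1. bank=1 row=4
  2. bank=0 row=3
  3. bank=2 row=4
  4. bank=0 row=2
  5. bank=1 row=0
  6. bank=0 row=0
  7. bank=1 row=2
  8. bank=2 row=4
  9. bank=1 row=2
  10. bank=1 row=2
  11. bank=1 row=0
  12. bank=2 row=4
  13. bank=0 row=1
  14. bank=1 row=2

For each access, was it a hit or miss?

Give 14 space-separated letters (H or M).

Acc 1: bank1 row4 -> MISS (open row4); precharges=0
Acc 2: bank0 row3 -> MISS (open row3); precharges=0
Acc 3: bank2 row4 -> MISS (open row4); precharges=0
Acc 4: bank0 row2 -> MISS (open row2); precharges=1
Acc 5: bank1 row0 -> MISS (open row0); precharges=2
Acc 6: bank0 row0 -> MISS (open row0); precharges=3
Acc 7: bank1 row2 -> MISS (open row2); precharges=4
Acc 8: bank2 row4 -> HIT
Acc 9: bank1 row2 -> HIT
Acc 10: bank1 row2 -> HIT
Acc 11: bank1 row0 -> MISS (open row0); precharges=5
Acc 12: bank2 row4 -> HIT
Acc 13: bank0 row1 -> MISS (open row1); precharges=6
Acc 14: bank1 row2 -> MISS (open row2); precharges=7

Answer: M M M M M M M H H H M H M M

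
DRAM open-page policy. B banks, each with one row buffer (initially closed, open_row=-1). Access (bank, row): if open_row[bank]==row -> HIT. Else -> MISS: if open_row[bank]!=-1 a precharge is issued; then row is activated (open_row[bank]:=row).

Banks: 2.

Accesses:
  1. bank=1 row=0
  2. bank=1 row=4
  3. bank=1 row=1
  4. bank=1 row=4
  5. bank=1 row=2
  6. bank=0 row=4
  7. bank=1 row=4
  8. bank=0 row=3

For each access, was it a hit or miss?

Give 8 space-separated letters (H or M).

Acc 1: bank1 row0 -> MISS (open row0); precharges=0
Acc 2: bank1 row4 -> MISS (open row4); precharges=1
Acc 3: bank1 row1 -> MISS (open row1); precharges=2
Acc 4: bank1 row4 -> MISS (open row4); precharges=3
Acc 5: bank1 row2 -> MISS (open row2); precharges=4
Acc 6: bank0 row4 -> MISS (open row4); precharges=4
Acc 7: bank1 row4 -> MISS (open row4); precharges=5
Acc 8: bank0 row3 -> MISS (open row3); precharges=6

Answer: M M M M M M M M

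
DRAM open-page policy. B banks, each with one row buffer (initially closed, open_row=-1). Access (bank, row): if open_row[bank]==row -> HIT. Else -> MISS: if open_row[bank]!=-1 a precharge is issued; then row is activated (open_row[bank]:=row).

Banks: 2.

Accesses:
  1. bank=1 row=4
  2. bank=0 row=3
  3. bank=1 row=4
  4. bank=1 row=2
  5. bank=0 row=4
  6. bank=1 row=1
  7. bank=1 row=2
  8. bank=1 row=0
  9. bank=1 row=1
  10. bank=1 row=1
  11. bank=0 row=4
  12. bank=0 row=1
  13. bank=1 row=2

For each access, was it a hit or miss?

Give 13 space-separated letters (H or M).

Answer: M M H M M M M M M H H M M

Derivation:
Acc 1: bank1 row4 -> MISS (open row4); precharges=0
Acc 2: bank0 row3 -> MISS (open row3); precharges=0
Acc 3: bank1 row4 -> HIT
Acc 4: bank1 row2 -> MISS (open row2); precharges=1
Acc 5: bank0 row4 -> MISS (open row4); precharges=2
Acc 6: bank1 row1 -> MISS (open row1); precharges=3
Acc 7: bank1 row2 -> MISS (open row2); precharges=4
Acc 8: bank1 row0 -> MISS (open row0); precharges=5
Acc 9: bank1 row1 -> MISS (open row1); precharges=6
Acc 10: bank1 row1 -> HIT
Acc 11: bank0 row4 -> HIT
Acc 12: bank0 row1 -> MISS (open row1); precharges=7
Acc 13: bank1 row2 -> MISS (open row2); precharges=8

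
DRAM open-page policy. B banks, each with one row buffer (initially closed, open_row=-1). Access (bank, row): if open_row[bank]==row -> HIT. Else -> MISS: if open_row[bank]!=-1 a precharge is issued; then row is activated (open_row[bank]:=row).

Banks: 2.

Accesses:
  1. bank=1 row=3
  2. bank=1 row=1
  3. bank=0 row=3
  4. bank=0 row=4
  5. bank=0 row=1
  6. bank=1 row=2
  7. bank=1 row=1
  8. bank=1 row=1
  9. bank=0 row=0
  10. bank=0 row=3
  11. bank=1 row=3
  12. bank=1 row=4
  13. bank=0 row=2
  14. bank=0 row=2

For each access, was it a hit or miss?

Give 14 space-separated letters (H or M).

Answer: M M M M M M M H M M M M M H

Derivation:
Acc 1: bank1 row3 -> MISS (open row3); precharges=0
Acc 2: bank1 row1 -> MISS (open row1); precharges=1
Acc 3: bank0 row3 -> MISS (open row3); precharges=1
Acc 4: bank0 row4 -> MISS (open row4); precharges=2
Acc 5: bank0 row1 -> MISS (open row1); precharges=3
Acc 6: bank1 row2 -> MISS (open row2); precharges=4
Acc 7: bank1 row1 -> MISS (open row1); precharges=5
Acc 8: bank1 row1 -> HIT
Acc 9: bank0 row0 -> MISS (open row0); precharges=6
Acc 10: bank0 row3 -> MISS (open row3); precharges=7
Acc 11: bank1 row3 -> MISS (open row3); precharges=8
Acc 12: bank1 row4 -> MISS (open row4); precharges=9
Acc 13: bank0 row2 -> MISS (open row2); precharges=10
Acc 14: bank0 row2 -> HIT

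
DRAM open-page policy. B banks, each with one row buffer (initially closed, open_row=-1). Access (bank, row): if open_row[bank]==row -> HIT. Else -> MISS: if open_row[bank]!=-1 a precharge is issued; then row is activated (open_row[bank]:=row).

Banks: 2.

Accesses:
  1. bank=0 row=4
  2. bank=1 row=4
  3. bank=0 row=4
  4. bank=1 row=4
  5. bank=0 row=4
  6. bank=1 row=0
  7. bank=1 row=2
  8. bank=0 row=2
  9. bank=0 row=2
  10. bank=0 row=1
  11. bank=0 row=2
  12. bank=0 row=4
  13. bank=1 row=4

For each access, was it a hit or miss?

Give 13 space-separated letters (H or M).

Answer: M M H H H M M M H M M M M

Derivation:
Acc 1: bank0 row4 -> MISS (open row4); precharges=0
Acc 2: bank1 row4 -> MISS (open row4); precharges=0
Acc 3: bank0 row4 -> HIT
Acc 4: bank1 row4 -> HIT
Acc 5: bank0 row4 -> HIT
Acc 6: bank1 row0 -> MISS (open row0); precharges=1
Acc 7: bank1 row2 -> MISS (open row2); precharges=2
Acc 8: bank0 row2 -> MISS (open row2); precharges=3
Acc 9: bank0 row2 -> HIT
Acc 10: bank0 row1 -> MISS (open row1); precharges=4
Acc 11: bank0 row2 -> MISS (open row2); precharges=5
Acc 12: bank0 row4 -> MISS (open row4); precharges=6
Acc 13: bank1 row4 -> MISS (open row4); precharges=7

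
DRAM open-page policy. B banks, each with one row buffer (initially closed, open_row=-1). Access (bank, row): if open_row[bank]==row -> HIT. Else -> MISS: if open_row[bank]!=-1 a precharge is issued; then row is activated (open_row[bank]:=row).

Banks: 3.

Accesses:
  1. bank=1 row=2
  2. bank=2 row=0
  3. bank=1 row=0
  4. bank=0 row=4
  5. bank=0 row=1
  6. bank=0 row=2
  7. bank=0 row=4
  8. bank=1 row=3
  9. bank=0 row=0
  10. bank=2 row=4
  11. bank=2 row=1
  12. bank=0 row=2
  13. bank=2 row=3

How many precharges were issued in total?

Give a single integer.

Acc 1: bank1 row2 -> MISS (open row2); precharges=0
Acc 2: bank2 row0 -> MISS (open row0); precharges=0
Acc 3: bank1 row0 -> MISS (open row0); precharges=1
Acc 4: bank0 row4 -> MISS (open row4); precharges=1
Acc 5: bank0 row1 -> MISS (open row1); precharges=2
Acc 6: bank0 row2 -> MISS (open row2); precharges=3
Acc 7: bank0 row4 -> MISS (open row4); precharges=4
Acc 8: bank1 row3 -> MISS (open row3); precharges=5
Acc 9: bank0 row0 -> MISS (open row0); precharges=6
Acc 10: bank2 row4 -> MISS (open row4); precharges=7
Acc 11: bank2 row1 -> MISS (open row1); precharges=8
Acc 12: bank0 row2 -> MISS (open row2); precharges=9
Acc 13: bank2 row3 -> MISS (open row3); precharges=10

Answer: 10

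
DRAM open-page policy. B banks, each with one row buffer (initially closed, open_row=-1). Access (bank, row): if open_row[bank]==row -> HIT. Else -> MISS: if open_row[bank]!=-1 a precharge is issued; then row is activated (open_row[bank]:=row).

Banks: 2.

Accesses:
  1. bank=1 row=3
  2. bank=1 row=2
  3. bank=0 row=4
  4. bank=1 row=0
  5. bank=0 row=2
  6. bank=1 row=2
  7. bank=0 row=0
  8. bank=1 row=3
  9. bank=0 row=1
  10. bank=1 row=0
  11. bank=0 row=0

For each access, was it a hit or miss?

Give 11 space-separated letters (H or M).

Acc 1: bank1 row3 -> MISS (open row3); precharges=0
Acc 2: bank1 row2 -> MISS (open row2); precharges=1
Acc 3: bank0 row4 -> MISS (open row4); precharges=1
Acc 4: bank1 row0 -> MISS (open row0); precharges=2
Acc 5: bank0 row2 -> MISS (open row2); precharges=3
Acc 6: bank1 row2 -> MISS (open row2); precharges=4
Acc 7: bank0 row0 -> MISS (open row0); precharges=5
Acc 8: bank1 row3 -> MISS (open row3); precharges=6
Acc 9: bank0 row1 -> MISS (open row1); precharges=7
Acc 10: bank1 row0 -> MISS (open row0); precharges=8
Acc 11: bank0 row0 -> MISS (open row0); precharges=9

Answer: M M M M M M M M M M M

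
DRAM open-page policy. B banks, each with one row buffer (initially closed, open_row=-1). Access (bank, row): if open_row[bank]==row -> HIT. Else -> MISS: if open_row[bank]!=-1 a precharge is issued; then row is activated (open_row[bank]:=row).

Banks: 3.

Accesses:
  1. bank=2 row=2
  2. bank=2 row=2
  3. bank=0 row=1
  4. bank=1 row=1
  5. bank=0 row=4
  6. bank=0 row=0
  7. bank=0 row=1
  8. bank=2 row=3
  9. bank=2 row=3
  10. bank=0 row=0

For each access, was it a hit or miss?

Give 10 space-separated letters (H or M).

Acc 1: bank2 row2 -> MISS (open row2); precharges=0
Acc 2: bank2 row2 -> HIT
Acc 3: bank0 row1 -> MISS (open row1); precharges=0
Acc 4: bank1 row1 -> MISS (open row1); precharges=0
Acc 5: bank0 row4 -> MISS (open row4); precharges=1
Acc 6: bank0 row0 -> MISS (open row0); precharges=2
Acc 7: bank0 row1 -> MISS (open row1); precharges=3
Acc 8: bank2 row3 -> MISS (open row3); precharges=4
Acc 9: bank2 row3 -> HIT
Acc 10: bank0 row0 -> MISS (open row0); precharges=5

Answer: M H M M M M M M H M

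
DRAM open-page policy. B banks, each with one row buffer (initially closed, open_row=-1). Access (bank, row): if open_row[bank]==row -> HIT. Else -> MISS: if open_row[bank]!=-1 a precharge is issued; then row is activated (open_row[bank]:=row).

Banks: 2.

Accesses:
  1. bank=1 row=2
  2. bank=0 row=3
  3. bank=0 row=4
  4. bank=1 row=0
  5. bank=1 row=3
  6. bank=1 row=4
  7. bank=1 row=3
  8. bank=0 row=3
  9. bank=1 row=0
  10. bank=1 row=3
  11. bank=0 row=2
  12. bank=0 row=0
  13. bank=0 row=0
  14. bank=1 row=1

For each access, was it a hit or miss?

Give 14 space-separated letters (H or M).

Answer: M M M M M M M M M M M M H M

Derivation:
Acc 1: bank1 row2 -> MISS (open row2); precharges=0
Acc 2: bank0 row3 -> MISS (open row3); precharges=0
Acc 3: bank0 row4 -> MISS (open row4); precharges=1
Acc 4: bank1 row0 -> MISS (open row0); precharges=2
Acc 5: bank1 row3 -> MISS (open row3); precharges=3
Acc 6: bank1 row4 -> MISS (open row4); precharges=4
Acc 7: bank1 row3 -> MISS (open row3); precharges=5
Acc 8: bank0 row3 -> MISS (open row3); precharges=6
Acc 9: bank1 row0 -> MISS (open row0); precharges=7
Acc 10: bank1 row3 -> MISS (open row3); precharges=8
Acc 11: bank0 row2 -> MISS (open row2); precharges=9
Acc 12: bank0 row0 -> MISS (open row0); precharges=10
Acc 13: bank0 row0 -> HIT
Acc 14: bank1 row1 -> MISS (open row1); precharges=11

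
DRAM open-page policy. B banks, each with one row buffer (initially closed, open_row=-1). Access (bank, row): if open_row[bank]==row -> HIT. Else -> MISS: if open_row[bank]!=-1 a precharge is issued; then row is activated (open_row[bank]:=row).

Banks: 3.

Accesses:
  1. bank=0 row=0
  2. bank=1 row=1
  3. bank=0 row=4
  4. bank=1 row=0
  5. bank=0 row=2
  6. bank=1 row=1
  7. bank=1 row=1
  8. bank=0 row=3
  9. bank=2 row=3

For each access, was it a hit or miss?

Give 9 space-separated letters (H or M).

Acc 1: bank0 row0 -> MISS (open row0); precharges=0
Acc 2: bank1 row1 -> MISS (open row1); precharges=0
Acc 3: bank0 row4 -> MISS (open row4); precharges=1
Acc 4: bank1 row0 -> MISS (open row0); precharges=2
Acc 5: bank0 row2 -> MISS (open row2); precharges=3
Acc 6: bank1 row1 -> MISS (open row1); precharges=4
Acc 7: bank1 row1 -> HIT
Acc 8: bank0 row3 -> MISS (open row3); precharges=5
Acc 9: bank2 row3 -> MISS (open row3); precharges=5

Answer: M M M M M M H M M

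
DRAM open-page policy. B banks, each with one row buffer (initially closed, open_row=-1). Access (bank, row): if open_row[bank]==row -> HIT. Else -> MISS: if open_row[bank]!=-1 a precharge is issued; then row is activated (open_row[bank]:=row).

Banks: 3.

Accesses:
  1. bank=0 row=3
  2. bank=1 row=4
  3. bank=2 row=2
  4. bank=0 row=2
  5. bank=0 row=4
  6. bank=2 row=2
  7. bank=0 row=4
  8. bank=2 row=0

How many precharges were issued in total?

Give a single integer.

Acc 1: bank0 row3 -> MISS (open row3); precharges=0
Acc 2: bank1 row4 -> MISS (open row4); precharges=0
Acc 3: bank2 row2 -> MISS (open row2); precharges=0
Acc 4: bank0 row2 -> MISS (open row2); precharges=1
Acc 5: bank0 row4 -> MISS (open row4); precharges=2
Acc 6: bank2 row2 -> HIT
Acc 7: bank0 row4 -> HIT
Acc 8: bank2 row0 -> MISS (open row0); precharges=3

Answer: 3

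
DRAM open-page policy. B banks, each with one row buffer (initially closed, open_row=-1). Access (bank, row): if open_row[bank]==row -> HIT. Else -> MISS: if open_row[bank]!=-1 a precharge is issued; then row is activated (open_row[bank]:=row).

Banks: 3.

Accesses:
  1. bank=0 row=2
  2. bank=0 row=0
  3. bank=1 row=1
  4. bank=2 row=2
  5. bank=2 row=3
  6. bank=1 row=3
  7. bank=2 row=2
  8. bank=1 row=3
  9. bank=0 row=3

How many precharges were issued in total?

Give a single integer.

Acc 1: bank0 row2 -> MISS (open row2); precharges=0
Acc 2: bank0 row0 -> MISS (open row0); precharges=1
Acc 3: bank1 row1 -> MISS (open row1); precharges=1
Acc 4: bank2 row2 -> MISS (open row2); precharges=1
Acc 5: bank2 row3 -> MISS (open row3); precharges=2
Acc 6: bank1 row3 -> MISS (open row3); precharges=3
Acc 7: bank2 row2 -> MISS (open row2); precharges=4
Acc 8: bank1 row3 -> HIT
Acc 9: bank0 row3 -> MISS (open row3); precharges=5

Answer: 5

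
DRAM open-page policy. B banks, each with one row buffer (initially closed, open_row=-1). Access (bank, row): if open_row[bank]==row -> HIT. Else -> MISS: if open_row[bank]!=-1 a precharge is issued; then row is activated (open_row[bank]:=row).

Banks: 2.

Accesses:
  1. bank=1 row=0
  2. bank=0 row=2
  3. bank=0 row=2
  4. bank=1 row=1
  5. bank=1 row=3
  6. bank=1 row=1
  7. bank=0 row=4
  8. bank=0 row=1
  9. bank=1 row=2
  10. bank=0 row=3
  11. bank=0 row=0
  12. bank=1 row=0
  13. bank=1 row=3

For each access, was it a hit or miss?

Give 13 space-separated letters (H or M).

Acc 1: bank1 row0 -> MISS (open row0); precharges=0
Acc 2: bank0 row2 -> MISS (open row2); precharges=0
Acc 3: bank0 row2 -> HIT
Acc 4: bank1 row1 -> MISS (open row1); precharges=1
Acc 5: bank1 row3 -> MISS (open row3); precharges=2
Acc 6: bank1 row1 -> MISS (open row1); precharges=3
Acc 7: bank0 row4 -> MISS (open row4); precharges=4
Acc 8: bank0 row1 -> MISS (open row1); precharges=5
Acc 9: bank1 row2 -> MISS (open row2); precharges=6
Acc 10: bank0 row3 -> MISS (open row3); precharges=7
Acc 11: bank0 row0 -> MISS (open row0); precharges=8
Acc 12: bank1 row0 -> MISS (open row0); precharges=9
Acc 13: bank1 row3 -> MISS (open row3); precharges=10

Answer: M M H M M M M M M M M M M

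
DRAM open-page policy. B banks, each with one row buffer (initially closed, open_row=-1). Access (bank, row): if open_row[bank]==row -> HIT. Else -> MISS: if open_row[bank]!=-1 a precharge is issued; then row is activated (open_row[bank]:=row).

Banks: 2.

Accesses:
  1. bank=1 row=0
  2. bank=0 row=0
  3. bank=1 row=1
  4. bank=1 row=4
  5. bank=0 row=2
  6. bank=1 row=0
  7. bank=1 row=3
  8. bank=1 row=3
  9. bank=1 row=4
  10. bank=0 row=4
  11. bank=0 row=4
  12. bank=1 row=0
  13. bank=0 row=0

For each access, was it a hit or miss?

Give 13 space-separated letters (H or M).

Acc 1: bank1 row0 -> MISS (open row0); precharges=0
Acc 2: bank0 row0 -> MISS (open row0); precharges=0
Acc 3: bank1 row1 -> MISS (open row1); precharges=1
Acc 4: bank1 row4 -> MISS (open row4); precharges=2
Acc 5: bank0 row2 -> MISS (open row2); precharges=3
Acc 6: bank1 row0 -> MISS (open row0); precharges=4
Acc 7: bank1 row3 -> MISS (open row3); precharges=5
Acc 8: bank1 row3 -> HIT
Acc 9: bank1 row4 -> MISS (open row4); precharges=6
Acc 10: bank0 row4 -> MISS (open row4); precharges=7
Acc 11: bank0 row4 -> HIT
Acc 12: bank1 row0 -> MISS (open row0); precharges=8
Acc 13: bank0 row0 -> MISS (open row0); precharges=9

Answer: M M M M M M M H M M H M M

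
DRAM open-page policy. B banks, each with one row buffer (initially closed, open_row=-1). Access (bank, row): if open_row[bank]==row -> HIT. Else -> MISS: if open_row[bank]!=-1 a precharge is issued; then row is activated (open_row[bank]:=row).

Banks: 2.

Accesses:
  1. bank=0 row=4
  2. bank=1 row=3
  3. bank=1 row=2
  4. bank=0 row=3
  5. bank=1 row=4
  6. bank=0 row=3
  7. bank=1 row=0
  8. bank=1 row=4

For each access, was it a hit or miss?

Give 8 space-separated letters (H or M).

Answer: M M M M M H M M

Derivation:
Acc 1: bank0 row4 -> MISS (open row4); precharges=0
Acc 2: bank1 row3 -> MISS (open row3); precharges=0
Acc 3: bank1 row2 -> MISS (open row2); precharges=1
Acc 4: bank0 row3 -> MISS (open row3); precharges=2
Acc 5: bank1 row4 -> MISS (open row4); precharges=3
Acc 6: bank0 row3 -> HIT
Acc 7: bank1 row0 -> MISS (open row0); precharges=4
Acc 8: bank1 row4 -> MISS (open row4); precharges=5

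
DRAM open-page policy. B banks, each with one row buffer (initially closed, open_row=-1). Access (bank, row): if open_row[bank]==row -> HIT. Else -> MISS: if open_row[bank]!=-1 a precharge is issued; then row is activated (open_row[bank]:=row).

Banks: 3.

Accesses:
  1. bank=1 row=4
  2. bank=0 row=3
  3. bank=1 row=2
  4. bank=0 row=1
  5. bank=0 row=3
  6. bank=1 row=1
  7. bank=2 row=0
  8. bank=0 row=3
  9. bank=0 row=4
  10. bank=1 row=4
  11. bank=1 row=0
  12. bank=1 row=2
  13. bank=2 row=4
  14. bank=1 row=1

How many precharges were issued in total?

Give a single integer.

Acc 1: bank1 row4 -> MISS (open row4); precharges=0
Acc 2: bank0 row3 -> MISS (open row3); precharges=0
Acc 3: bank1 row2 -> MISS (open row2); precharges=1
Acc 4: bank0 row1 -> MISS (open row1); precharges=2
Acc 5: bank0 row3 -> MISS (open row3); precharges=3
Acc 6: bank1 row1 -> MISS (open row1); precharges=4
Acc 7: bank2 row0 -> MISS (open row0); precharges=4
Acc 8: bank0 row3 -> HIT
Acc 9: bank0 row4 -> MISS (open row4); precharges=5
Acc 10: bank1 row4 -> MISS (open row4); precharges=6
Acc 11: bank1 row0 -> MISS (open row0); precharges=7
Acc 12: bank1 row2 -> MISS (open row2); precharges=8
Acc 13: bank2 row4 -> MISS (open row4); precharges=9
Acc 14: bank1 row1 -> MISS (open row1); precharges=10

Answer: 10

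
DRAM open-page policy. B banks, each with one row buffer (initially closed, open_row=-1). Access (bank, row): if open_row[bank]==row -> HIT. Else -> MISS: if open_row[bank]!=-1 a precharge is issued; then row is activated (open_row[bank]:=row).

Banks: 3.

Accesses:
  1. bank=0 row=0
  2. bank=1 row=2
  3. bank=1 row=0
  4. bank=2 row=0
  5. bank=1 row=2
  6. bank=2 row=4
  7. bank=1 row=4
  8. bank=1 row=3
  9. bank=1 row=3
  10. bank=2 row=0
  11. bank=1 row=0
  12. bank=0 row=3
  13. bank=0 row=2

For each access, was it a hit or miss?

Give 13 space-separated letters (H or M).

Answer: M M M M M M M M H M M M M

Derivation:
Acc 1: bank0 row0 -> MISS (open row0); precharges=0
Acc 2: bank1 row2 -> MISS (open row2); precharges=0
Acc 3: bank1 row0 -> MISS (open row0); precharges=1
Acc 4: bank2 row0 -> MISS (open row0); precharges=1
Acc 5: bank1 row2 -> MISS (open row2); precharges=2
Acc 6: bank2 row4 -> MISS (open row4); precharges=3
Acc 7: bank1 row4 -> MISS (open row4); precharges=4
Acc 8: bank1 row3 -> MISS (open row3); precharges=5
Acc 9: bank1 row3 -> HIT
Acc 10: bank2 row0 -> MISS (open row0); precharges=6
Acc 11: bank1 row0 -> MISS (open row0); precharges=7
Acc 12: bank0 row3 -> MISS (open row3); precharges=8
Acc 13: bank0 row2 -> MISS (open row2); precharges=9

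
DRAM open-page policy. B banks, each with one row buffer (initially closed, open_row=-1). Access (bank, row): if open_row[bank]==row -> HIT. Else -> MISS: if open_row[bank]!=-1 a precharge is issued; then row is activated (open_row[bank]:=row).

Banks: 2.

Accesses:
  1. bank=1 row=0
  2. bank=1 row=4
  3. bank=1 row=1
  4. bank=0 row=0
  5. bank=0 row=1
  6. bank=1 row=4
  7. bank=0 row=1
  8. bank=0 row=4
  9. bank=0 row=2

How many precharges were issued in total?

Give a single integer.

Acc 1: bank1 row0 -> MISS (open row0); precharges=0
Acc 2: bank1 row4 -> MISS (open row4); precharges=1
Acc 3: bank1 row1 -> MISS (open row1); precharges=2
Acc 4: bank0 row0 -> MISS (open row0); precharges=2
Acc 5: bank0 row1 -> MISS (open row1); precharges=3
Acc 6: bank1 row4 -> MISS (open row4); precharges=4
Acc 7: bank0 row1 -> HIT
Acc 8: bank0 row4 -> MISS (open row4); precharges=5
Acc 9: bank0 row2 -> MISS (open row2); precharges=6

Answer: 6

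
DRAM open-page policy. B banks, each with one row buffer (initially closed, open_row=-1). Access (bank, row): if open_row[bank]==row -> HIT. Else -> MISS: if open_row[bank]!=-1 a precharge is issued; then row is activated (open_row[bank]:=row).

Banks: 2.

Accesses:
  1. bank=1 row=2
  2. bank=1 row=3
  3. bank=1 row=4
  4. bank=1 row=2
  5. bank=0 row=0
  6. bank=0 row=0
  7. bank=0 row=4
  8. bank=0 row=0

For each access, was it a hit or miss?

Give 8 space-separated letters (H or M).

Answer: M M M M M H M M

Derivation:
Acc 1: bank1 row2 -> MISS (open row2); precharges=0
Acc 2: bank1 row3 -> MISS (open row3); precharges=1
Acc 3: bank1 row4 -> MISS (open row4); precharges=2
Acc 4: bank1 row2 -> MISS (open row2); precharges=3
Acc 5: bank0 row0 -> MISS (open row0); precharges=3
Acc 6: bank0 row0 -> HIT
Acc 7: bank0 row4 -> MISS (open row4); precharges=4
Acc 8: bank0 row0 -> MISS (open row0); precharges=5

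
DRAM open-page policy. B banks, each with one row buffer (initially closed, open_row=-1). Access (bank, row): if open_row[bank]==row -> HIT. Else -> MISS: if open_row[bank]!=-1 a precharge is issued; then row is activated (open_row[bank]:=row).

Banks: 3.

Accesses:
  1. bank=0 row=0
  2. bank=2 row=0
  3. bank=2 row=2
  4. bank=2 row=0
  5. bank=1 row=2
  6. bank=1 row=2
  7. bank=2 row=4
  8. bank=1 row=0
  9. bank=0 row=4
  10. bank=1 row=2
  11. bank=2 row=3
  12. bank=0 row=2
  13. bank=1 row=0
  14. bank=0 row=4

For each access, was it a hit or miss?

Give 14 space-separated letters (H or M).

Acc 1: bank0 row0 -> MISS (open row0); precharges=0
Acc 2: bank2 row0 -> MISS (open row0); precharges=0
Acc 3: bank2 row2 -> MISS (open row2); precharges=1
Acc 4: bank2 row0 -> MISS (open row0); precharges=2
Acc 5: bank1 row2 -> MISS (open row2); precharges=2
Acc 6: bank1 row2 -> HIT
Acc 7: bank2 row4 -> MISS (open row4); precharges=3
Acc 8: bank1 row0 -> MISS (open row0); precharges=4
Acc 9: bank0 row4 -> MISS (open row4); precharges=5
Acc 10: bank1 row2 -> MISS (open row2); precharges=6
Acc 11: bank2 row3 -> MISS (open row3); precharges=7
Acc 12: bank0 row2 -> MISS (open row2); precharges=8
Acc 13: bank1 row0 -> MISS (open row0); precharges=9
Acc 14: bank0 row4 -> MISS (open row4); precharges=10

Answer: M M M M M H M M M M M M M M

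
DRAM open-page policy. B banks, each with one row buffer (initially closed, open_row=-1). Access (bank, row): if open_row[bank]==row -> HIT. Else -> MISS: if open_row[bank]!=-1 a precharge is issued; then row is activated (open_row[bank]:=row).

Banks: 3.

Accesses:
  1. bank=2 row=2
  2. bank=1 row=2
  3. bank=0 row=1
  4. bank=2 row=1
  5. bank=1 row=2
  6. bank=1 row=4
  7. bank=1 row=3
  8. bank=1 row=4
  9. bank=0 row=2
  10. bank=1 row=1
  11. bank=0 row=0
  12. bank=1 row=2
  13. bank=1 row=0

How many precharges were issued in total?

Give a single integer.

Acc 1: bank2 row2 -> MISS (open row2); precharges=0
Acc 2: bank1 row2 -> MISS (open row2); precharges=0
Acc 3: bank0 row1 -> MISS (open row1); precharges=0
Acc 4: bank2 row1 -> MISS (open row1); precharges=1
Acc 5: bank1 row2 -> HIT
Acc 6: bank1 row4 -> MISS (open row4); precharges=2
Acc 7: bank1 row3 -> MISS (open row3); precharges=3
Acc 8: bank1 row4 -> MISS (open row4); precharges=4
Acc 9: bank0 row2 -> MISS (open row2); precharges=5
Acc 10: bank1 row1 -> MISS (open row1); precharges=6
Acc 11: bank0 row0 -> MISS (open row0); precharges=7
Acc 12: bank1 row2 -> MISS (open row2); precharges=8
Acc 13: bank1 row0 -> MISS (open row0); precharges=9

Answer: 9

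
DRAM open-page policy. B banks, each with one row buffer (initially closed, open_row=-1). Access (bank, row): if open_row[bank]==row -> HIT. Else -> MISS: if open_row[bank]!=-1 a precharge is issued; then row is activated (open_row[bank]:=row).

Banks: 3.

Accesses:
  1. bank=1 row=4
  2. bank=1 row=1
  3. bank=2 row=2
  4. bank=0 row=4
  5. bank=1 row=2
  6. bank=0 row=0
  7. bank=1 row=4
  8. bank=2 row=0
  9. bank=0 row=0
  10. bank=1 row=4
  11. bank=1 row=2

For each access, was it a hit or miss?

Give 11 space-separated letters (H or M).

Acc 1: bank1 row4 -> MISS (open row4); precharges=0
Acc 2: bank1 row1 -> MISS (open row1); precharges=1
Acc 3: bank2 row2 -> MISS (open row2); precharges=1
Acc 4: bank0 row4 -> MISS (open row4); precharges=1
Acc 5: bank1 row2 -> MISS (open row2); precharges=2
Acc 6: bank0 row0 -> MISS (open row0); precharges=3
Acc 7: bank1 row4 -> MISS (open row4); precharges=4
Acc 8: bank2 row0 -> MISS (open row0); precharges=5
Acc 9: bank0 row0 -> HIT
Acc 10: bank1 row4 -> HIT
Acc 11: bank1 row2 -> MISS (open row2); precharges=6

Answer: M M M M M M M M H H M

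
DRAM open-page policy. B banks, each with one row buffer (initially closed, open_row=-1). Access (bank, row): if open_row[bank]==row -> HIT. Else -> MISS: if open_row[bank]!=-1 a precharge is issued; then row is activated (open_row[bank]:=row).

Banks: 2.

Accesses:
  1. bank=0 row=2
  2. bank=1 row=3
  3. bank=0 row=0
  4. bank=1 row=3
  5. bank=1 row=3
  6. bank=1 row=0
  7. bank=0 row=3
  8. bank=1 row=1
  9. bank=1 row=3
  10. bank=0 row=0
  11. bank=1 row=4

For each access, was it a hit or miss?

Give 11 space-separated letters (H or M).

Answer: M M M H H M M M M M M

Derivation:
Acc 1: bank0 row2 -> MISS (open row2); precharges=0
Acc 2: bank1 row3 -> MISS (open row3); precharges=0
Acc 3: bank0 row0 -> MISS (open row0); precharges=1
Acc 4: bank1 row3 -> HIT
Acc 5: bank1 row3 -> HIT
Acc 6: bank1 row0 -> MISS (open row0); precharges=2
Acc 7: bank0 row3 -> MISS (open row3); precharges=3
Acc 8: bank1 row1 -> MISS (open row1); precharges=4
Acc 9: bank1 row3 -> MISS (open row3); precharges=5
Acc 10: bank0 row0 -> MISS (open row0); precharges=6
Acc 11: bank1 row4 -> MISS (open row4); precharges=7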